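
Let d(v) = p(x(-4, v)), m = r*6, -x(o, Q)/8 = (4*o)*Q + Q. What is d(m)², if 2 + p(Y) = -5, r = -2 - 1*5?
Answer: 49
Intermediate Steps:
x(o, Q) = -8*Q - 32*Q*o (x(o, Q) = -8*((4*o)*Q + Q) = -8*(4*Q*o + Q) = -8*(Q + 4*Q*o) = -8*Q - 32*Q*o)
r = -7 (r = -2 - 5 = -7)
p(Y) = -7 (p(Y) = -2 - 5 = -7)
m = -42 (m = -7*6 = -42)
d(v) = -7
d(m)² = (-7)² = 49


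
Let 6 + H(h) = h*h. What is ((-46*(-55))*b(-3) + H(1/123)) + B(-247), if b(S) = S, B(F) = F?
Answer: -118656746/15129 ≈ -7843.0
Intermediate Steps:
H(h) = -6 + h**2 (H(h) = -6 + h*h = -6 + h**2)
((-46*(-55))*b(-3) + H(1/123)) + B(-247) = (-46*(-55)*(-3) + (-6 + (1/123)**2)) - 247 = (2530*(-3) + (-6 + (1/123)**2)) - 247 = (-7590 + (-6 + 1/15129)) - 247 = (-7590 - 90773/15129) - 247 = -114919883/15129 - 247 = -118656746/15129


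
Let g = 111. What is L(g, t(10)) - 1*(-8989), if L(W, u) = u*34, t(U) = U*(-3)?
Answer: 7969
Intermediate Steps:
t(U) = -3*U
L(W, u) = 34*u
L(g, t(10)) - 1*(-8989) = 34*(-3*10) - 1*(-8989) = 34*(-30) + 8989 = -1020 + 8989 = 7969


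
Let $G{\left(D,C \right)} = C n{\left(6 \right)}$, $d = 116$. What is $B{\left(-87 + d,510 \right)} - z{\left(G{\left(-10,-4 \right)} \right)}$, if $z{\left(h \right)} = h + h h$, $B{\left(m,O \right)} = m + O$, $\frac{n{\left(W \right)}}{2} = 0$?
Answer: $539$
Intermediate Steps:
$n{\left(W \right)} = 0$ ($n{\left(W \right)} = 2 \cdot 0 = 0$)
$B{\left(m,O \right)} = O + m$
$G{\left(D,C \right)} = 0$ ($G{\left(D,C \right)} = C 0 = 0$)
$z{\left(h \right)} = h + h^{2}$
$B{\left(-87 + d,510 \right)} - z{\left(G{\left(-10,-4 \right)} \right)} = \left(510 + \left(-87 + 116\right)\right) - 0 \left(1 + 0\right) = \left(510 + 29\right) - 0 \cdot 1 = 539 - 0 = 539 + 0 = 539$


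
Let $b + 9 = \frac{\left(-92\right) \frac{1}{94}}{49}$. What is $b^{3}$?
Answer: $- \frac{8963913629917}{12214672127} \approx -733.86$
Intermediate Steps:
$b = - \frac{20773}{2303}$ ($b = -9 + \frac{\left(-92\right) \frac{1}{94}}{49} = -9 + \left(-92\right) \frac{1}{94} \cdot \frac{1}{49} = -9 - \frac{46}{2303} = - \frac{20773}{2303} \approx -9.02$)
$b^{3} = \left(- \frac{20773}{2303}\right)^{3} = - \frac{8963913629917}{12214672127}$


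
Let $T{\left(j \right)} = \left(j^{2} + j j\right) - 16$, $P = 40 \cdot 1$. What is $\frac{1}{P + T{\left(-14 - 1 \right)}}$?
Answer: $\frac{1}{474} \approx 0.0021097$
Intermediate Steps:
$P = 40$
$T{\left(j \right)} = -16 + 2 j^{2}$ ($T{\left(j \right)} = \left(j^{2} + j^{2}\right) - 16 = 2 j^{2} - 16 = -16 + 2 j^{2}$)
$\frac{1}{P + T{\left(-14 - 1 \right)}} = \frac{1}{40 - \left(16 - 2 \left(-14 - 1\right)^{2}\right)} = \frac{1}{40 - \left(16 - 2 \left(-15\right)^{2}\right)} = \frac{1}{40 + \left(-16 + 2 \cdot 225\right)} = \frac{1}{40 + \left(-16 + 450\right)} = \frac{1}{40 + 434} = \frac{1}{474}$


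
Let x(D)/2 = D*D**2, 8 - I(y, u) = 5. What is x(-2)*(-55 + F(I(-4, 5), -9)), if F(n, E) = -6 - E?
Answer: 832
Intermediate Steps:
I(y, u) = 3 (I(y, u) = 8 - 1*5 = 8 - 5 = 3)
x(D) = 2*D**3 (x(D) = 2*(D*D**2) = 2*D**3)
x(-2)*(-55 + F(I(-4, 5), -9)) = (2*(-2)**3)*(-55 + (-6 - 1*(-9))) = (2*(-8))*(-55 + (-6 + 9)) = -16*(-55 + 3) = -16*(-52) = 832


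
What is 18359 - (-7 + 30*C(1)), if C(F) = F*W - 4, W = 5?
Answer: 18336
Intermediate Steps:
C(F) = -4 + 5*F (C(F) = F*5 - 4 = 5*F - 4 = -4 + 5*F)
18359 - (-7 + 30*C(1)) = 18359 - (-7 + 30*(-4 + 5*1)) = 18359 - (-7 + 30*(-4 + 5)) = 18359 - (-7 + 30*1) = 18359 - (-7 + 30) = 18359 - 1*23 = 18359 - 23 = 18336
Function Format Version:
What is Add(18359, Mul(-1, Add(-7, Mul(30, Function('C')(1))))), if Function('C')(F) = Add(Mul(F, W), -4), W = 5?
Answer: 18336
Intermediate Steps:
Function('C')(F) = Add(-4, Mul(5, F)) (Function('C')(F) = Add(Mul(F, 5), -4) = Add(Mul(5, F), -4) = Add(-4, Mul(5, F)))
Add(18359, Mul(-1, Add(-7, Mul(30, Function('C')(1))))) = Add(18359, Mul(-1, Add(-7, Mul(30, Add(-4, Mul(5, 1)))))) = Add(18359, Mul(-1, Add(-7, Mul(30, Add(-4, 5))))) = Add(18359, Mul(-1, Add(-7, Mul(30, 1)))) = Add(18359, Mul(-1, Add(-7, 30))) = Add(18359, Mul(-1, 23)) = Add(18359, -23) = 18336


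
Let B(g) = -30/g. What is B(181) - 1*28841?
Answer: -5220251/181 ≈ -28841.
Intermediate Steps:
B(181) - 1*28841 = -30/181 - 1*28841 = -30*1/181 - 28841 = -30/181 - 28841 = -5220251/181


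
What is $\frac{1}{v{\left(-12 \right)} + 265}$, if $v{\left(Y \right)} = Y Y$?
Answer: $\frac{1}{409} \approx 0.002445$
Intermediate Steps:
$v{\left(Y \right)} = Y^{2}$
$\frac{1}{v{\left(-12 \right)} + 265} = \frac{1}{\left(-12\right)^{2} + 265} = \frac{1}{144 + 265} = \frac{1}{409}$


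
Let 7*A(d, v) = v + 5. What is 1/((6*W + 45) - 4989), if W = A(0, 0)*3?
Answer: -7/34518 ≈ -0.00020279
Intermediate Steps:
A(d, v) = 5/7 + v/7 (A(d, v) = (v + 5)/7 = (5 + v)/7 = 5/7 + v/7)
W = 15/7 (W = (5/7 + (⅐)*0)*3 = (5/7 + 0)*3 = (5/7)*3 = 15/7 ≈ 2.1429)
1/((6*W + 45) - 4989) = 1/((6*(15/7) + 45) - 4989) = 1/((90/7 + 45) - 4989) = 1/(405/7 - 4989) = 1/(-34518/7) = -7/34518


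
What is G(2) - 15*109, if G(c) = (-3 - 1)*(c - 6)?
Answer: -1619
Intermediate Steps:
G(c) = 24 - 4*c (G(c) = -4*(-6 + c) = 24 - 4*c)
G(2) - 15*109 = (24 - 4*2) - 15*109 = (24 - 8) - 1635 = 16 - 1635 = -1619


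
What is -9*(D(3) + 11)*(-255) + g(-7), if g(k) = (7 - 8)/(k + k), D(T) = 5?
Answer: 514081/14 ≈ 36720.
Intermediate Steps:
g(k) = -1/(2*k)
-9*(D(3) + 11)*(-255) + g(-7) = -9*(5 + 11)*(-255) - ½/(-7) = -9*16*(-255) - ½*(-⅐) = -144*(-255) + 1/14 = 36720 + 1/14 = 514081/14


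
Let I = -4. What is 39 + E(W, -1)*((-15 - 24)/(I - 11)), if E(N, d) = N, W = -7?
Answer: 104/5 ≈ 20.800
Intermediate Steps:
39 + E(W, -1)*((-15 - 24)/(I - 11)) = 39 - 7*(-15 - 24)/(-4 - 11) = 39 - (-273)/(-15) = 39 - (-273)*(-1)/15 = 39 - 7*13/5 = 39 - 91/5 = 104/5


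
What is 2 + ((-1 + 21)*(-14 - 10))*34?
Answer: -16318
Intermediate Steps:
2 + ((-1 + 21)*(-14 - 10))*34 = 2 + (20*(-24))*34 = 2 - 480*34 = 2 - 16320 = -16318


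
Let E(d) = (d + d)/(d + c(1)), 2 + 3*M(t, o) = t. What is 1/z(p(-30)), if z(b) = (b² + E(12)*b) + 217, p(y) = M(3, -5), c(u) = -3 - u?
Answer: 9/1963 ≈ 0.0045848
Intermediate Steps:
M(t, o) = -⅔ + t/3
p(y) = ⅓ (p(y) = -⅔ + (⅓)*3 = -⅔ + 1 = ⅓)
E(d) = 2*d/(-4 + d) (E(d) = (d + d)/(d + (-3 - 1*1)) = (2*d)/(d + (-3 - 1)) = (2*d)/(d - 4) = (2*d)/(-4 + d) = 2*d/(-4 + d))
z(b) = 217 + b² + 3*b (z(b) = (b² + (2*12/(-4 + 12))*b) + 217 = (b² + (2*12/8)*b) + 217 = (b² + (2*12*(⅛))*b) + 217 = (b² + 3*b) + 217 = 217 + b² + 3*b)
1/z(p(-30)) = 1/(217 + (⅓)² + 3*(⅓)) = 1/(217 + ⅑ + 1) = 1/(1963/9) = 9/1963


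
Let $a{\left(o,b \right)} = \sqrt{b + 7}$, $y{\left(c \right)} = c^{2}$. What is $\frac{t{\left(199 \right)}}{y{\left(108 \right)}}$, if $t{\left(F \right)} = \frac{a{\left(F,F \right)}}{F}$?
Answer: $\frac{\sqrt{206}}{2321136} \approx 6.1835 \cdot 10^{-6}$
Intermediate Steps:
$a{\left(o,b \right)} = \sqrt{7 + b}$
$t{\left(F \right)} = \frac{\sqrt{7 + F}}{F}$
$\frac{t{\left(199 \right)}}{y{\left(108 \right)}} = \frac{\frac{1}{199} \sqrt{7 + 199}}{108^{2}} = \frac{\frac{1}{199} \sqrt{206}}{11664} = \frac{\sqrt{206}}{199} \cdot \frac{1}{11664} = \frac{\sqrt{206}}{2321136}$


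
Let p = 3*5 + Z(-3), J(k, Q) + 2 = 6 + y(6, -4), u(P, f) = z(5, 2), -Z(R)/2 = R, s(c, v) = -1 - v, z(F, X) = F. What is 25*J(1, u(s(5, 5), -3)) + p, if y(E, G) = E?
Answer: 271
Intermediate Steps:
Z(R) = -2*R
u(P, f) = 5
J(k, Q) = 10 (J(k, Q) = -2 + (6 + 6) = -2 + 12 = 10)
p = 21 (p = 3*5 - 2*(-3) = 15 + 6 = 21)
25*J(1, u(s(5, 5), -3)) + p = 25*10 + 21 = 250 + 21 = 271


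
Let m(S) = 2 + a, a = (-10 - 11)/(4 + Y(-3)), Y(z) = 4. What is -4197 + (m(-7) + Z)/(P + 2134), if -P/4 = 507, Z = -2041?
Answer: -3575389/848 ≈ -4216.3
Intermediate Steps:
P = -2028 (P = -4*507 = -2028)
a = -21/8 (a = (-10 - 11)/(4 + 4) = -21/8 ≈ -2.6250)
m(S) = -5/8 (m(S) = 2 - 21/8 = -5/8)
-4197 + (m(-7) + Z)/(P + 2134) = -4197 + (-5/8 - 2041)/(-2028 + 2134) = -4197 - 16333/8/106 = -4197 - 16333/8*1/106 = -4197 - 16333/848 = -3575389/848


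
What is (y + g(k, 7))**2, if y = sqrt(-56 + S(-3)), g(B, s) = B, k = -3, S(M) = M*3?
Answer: (3 - I*sqrt(65))**2 ≈ -56.0 - 48.374*I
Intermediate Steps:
S(M) = 3*M
y = I*sqrt(65) (y = sqrt(-56 + 3*(-3)) = sqrt(-56 - 9) = sqrt(-65) = I*sqrt(65) ≈ 8.0623*I)
(y + g(k, 7))**2 = (I*sqrt(65) - 3)**2 = (-3 + I*sqrt(65))**2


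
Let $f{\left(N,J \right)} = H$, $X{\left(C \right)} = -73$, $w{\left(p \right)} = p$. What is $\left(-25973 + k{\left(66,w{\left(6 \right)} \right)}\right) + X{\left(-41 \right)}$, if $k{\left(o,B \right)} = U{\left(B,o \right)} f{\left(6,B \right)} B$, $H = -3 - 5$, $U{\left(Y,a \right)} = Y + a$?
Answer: $-29502$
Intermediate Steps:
$H = -8$ ($H = -3 - 5 = -8$)
$f{\left(N,J \right)} = -8$
$k{\left(o,B \right)} = B \left(- 8 B - 8 o\right)$ ($k{\left(o,B \right)} = \left(B + o\right) \left(-8\right) B = \left(- 8 B - 8 o\right) B = B \left(- 8 B - 8 o\right)$)
$\left(-25973 + k{\left(66,w{\left(6 \right)} \right)}\right) + X{\left(-41 \right)} = \left(-25973 - 48 \left(6 + 66\right)\right) - 73 = \left(-25973 - 48 \cdot 72\right) - 73 = \left(-25973 - 3456\right) - 73 = -29429 - 73 = -29502$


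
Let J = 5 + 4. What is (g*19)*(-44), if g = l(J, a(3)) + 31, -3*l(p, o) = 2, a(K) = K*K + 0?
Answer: -76076/3 ≈ -25359.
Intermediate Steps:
a(K) = K² (a(K) = K² + 0 = K²)
J = 9
l(p, o) = -⅔ (l(p, o) = -⅓*2 = -⅔)
g = 91/3 (g = -⅔ + 31 = 91/3 ≈ 30.333)
(g*19)*(-44) = ((91/3)*19)*(-44) = (1729/3)*(-44) = -76076/3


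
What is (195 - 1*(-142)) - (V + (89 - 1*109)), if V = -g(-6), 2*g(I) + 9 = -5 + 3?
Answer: 703/2 ≈ 351.50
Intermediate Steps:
g(I) = -11/2 (g(I) = -9/2 + (-5 + 3)/2 = -9/2 + (½)*(-2) = -9/2 - 1 = -11/2)
V = 11/2 (V = -1*(-11/2) = 11/2 ≈ 5.5000)
(195 - 1*(-142)) - (V + (89 - 1*109)) = (195 - 1*(-142)) - (11/2 + (89 - 1*109)) = (195 + 142) - (11/2 + (89 - 109)) = 337 - (11/2 - 20) = 337 - 1*(-29/2) = 337 + 29/2 = 703/2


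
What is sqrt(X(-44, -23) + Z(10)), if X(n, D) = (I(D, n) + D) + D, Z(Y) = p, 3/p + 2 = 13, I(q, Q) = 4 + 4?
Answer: I*sqrt(4565)/11 ≈ 6.1423*I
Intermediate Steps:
I(q, Q) = 8
p = 3/11 (p = 3/(-2 + 13) = 3/11 ≈ 0.27273)
Z(Y) = 3/11
X(n, D) = 8 + 2*D (X(n, D) = (8 + D) + D = 8 + 2*D)
sqrt(X(-44, -23) + Z(10)) = sqrt((8 + 2*(-23)) + 3/11) = sqrt((8 - 46) + 3/11) = sqrt(-38 + 3/11) = sqrt(-415/11) = I*sqrt(4565)/11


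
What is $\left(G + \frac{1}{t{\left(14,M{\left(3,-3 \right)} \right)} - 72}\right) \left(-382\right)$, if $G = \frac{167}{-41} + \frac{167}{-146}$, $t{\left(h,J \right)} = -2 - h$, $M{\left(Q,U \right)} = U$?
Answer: $\frac{263020179}{131692} \approx 1997.2$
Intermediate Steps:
$G = - \frac{31229}{5986}$ ($G = 167 \left(- \frac{1}{41}\right) + 167 \left(- \frac{1}{146}\right) = - \frac{167}{41} - \frac{167}{146} = - \frac{31229}{5986} \approx -5.217$)
$\left(G + \frac{1}{t{\left(14,M{\left(3,-3 \right)} \right)} - 72}\right) \left(-382\right) = \left(- \frac{31229}{5986} + \frac{1}{\left(-2 - 14\right) - 72}\right) \left(-382\right) = \left(- \frac{31229}{5986} + \frac{1}{-16 - 72}\right) \left(-382\right) = \left(- \frac{31229}{5986} + \frac{1}{-88}\right) \left(-382\right) = \left(- \frac{31229}{5986} - \frac{1}{88}\right) \left(-382\right) = \left(- \frac{1377069}{263384}\right) \left(-382\right) = \frac{263020179}{131692}$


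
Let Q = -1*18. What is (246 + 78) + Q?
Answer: 306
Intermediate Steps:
Q = -18
(246 + 78) + Q = (246 + 78) - 18 = 324 - 18 = 306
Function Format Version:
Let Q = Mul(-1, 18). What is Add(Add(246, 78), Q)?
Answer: 306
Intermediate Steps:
Q = -18
Add(Add(246, 78), Q) = Add(Add(246, 78), -18) = Add(324, -18) = 306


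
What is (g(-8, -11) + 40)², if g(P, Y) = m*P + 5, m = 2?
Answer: 841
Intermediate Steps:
g(P, Y) = 5 + 2*P (g(P, Y) = 2*P + 5 = 5 + 2*P)
(g(-8, -11) + 40)² = ((5 + 2*(-8)) + 40)² = ((5 - 16) + 40)² = (-11 + 40)² = 29² = 841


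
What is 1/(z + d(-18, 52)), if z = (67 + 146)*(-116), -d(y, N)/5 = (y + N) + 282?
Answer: -1/26288 ≈ -3.8040e-5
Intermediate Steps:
d(y, N) = -1410 - 5*N - 5*y (d(y, N) = -5*((y + N) + 282) = -5*((N + y) + 282) = -5*(282 + N + y) = -1410 - 5*N - 5*y)
z = -24708 (z = 213*(-116) = -24708)
1/(z + d(-18, 52)) = 1/(-24708 + (-1410 - 5*52 - 5*(-18))) = 1/(-24708 + (-1410 - 260 + 90)) = 1/(-24708 - 1580) = 1/(-26288) = -1/26288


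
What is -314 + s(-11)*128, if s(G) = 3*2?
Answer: 454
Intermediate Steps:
s(G) = 6
-314 + s(-11)*128 = -314 + 6*128 = -314 + 768 = 454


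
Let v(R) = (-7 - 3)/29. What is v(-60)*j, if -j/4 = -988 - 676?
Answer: -66560/29 ≈ -2295.2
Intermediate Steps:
j = 6656 (j = -4*(-988 - 676) = -4*(-1664) = 6656)
v(R) = -10/29 (v(R) = -10*1/29 = -10/29)
v(-60)*j = -10/29*6656 = -66560/29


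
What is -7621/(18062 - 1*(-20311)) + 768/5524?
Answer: -3156985/52993113 ≈ -0.059573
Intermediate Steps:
-7621/(18062 - 1*(-20311)) + 768/5524 = -7621/(18062 + 20311) + 768*(1/5524) = -7621/38373 + 192/1381 = -3156985/52993113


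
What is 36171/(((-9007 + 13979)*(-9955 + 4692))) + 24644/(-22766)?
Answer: -322849345285/297866200588 ≈ -1.0839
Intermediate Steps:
36171/(((-9007 + 13979)*(-9955 + 4692))) + 24644/(-22766) = 36171/((4972*(-5263))) + 24644*(-1/22766) = 36171/(-26167636) - 12322/11383 = 36171*(-1/26167636) - 12322/11383 = -36171/26167636 - 12322/11383 = -322849345285/297866200588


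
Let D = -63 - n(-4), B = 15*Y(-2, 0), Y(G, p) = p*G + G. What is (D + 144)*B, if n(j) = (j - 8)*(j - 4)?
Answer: 450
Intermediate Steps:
Y(G, p) = G + G*p (Y(G, p) = G*p + G = G + G*p)
B = -30 (B = 15*(-2*(1 + 0)) = 15*(-2*1) = 15*(-2) = -30)
n(j) = (-8 + j)*(-4 + j)
D = -159 (D = -63 - (32 + (-4)**2 - 12*(-4)) = -63 - (32 + 16 + 48) = -63 - 1*96 = -63 - 96 = -159)
(D + 144)*B = (-159 + 144)*(-30) = -15*(-30) = 450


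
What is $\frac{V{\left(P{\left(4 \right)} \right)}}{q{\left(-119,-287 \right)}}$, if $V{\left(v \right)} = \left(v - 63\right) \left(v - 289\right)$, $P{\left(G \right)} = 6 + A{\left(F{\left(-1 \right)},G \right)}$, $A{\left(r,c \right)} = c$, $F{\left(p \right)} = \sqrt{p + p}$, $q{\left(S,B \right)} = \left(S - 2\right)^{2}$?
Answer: $\frac{14787}{14641} \approx 1.01$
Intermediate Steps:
$q{\left(S,B \right)} = \left(-2 + S\right)^{2}$
$F{\left(p \right)} = \sqrt{2} \sqrt{p}$ ($F{\left(p \right)} = \sqrt{2 p} = \sqrt{2} \sqrt{p}$)
$P{\left(G \right)} = 6 + G$
$V{\left(v \right)} = \left(-289 + v\right) \left(-63 + v\right)$ ($V{\left(v \right)} = \left(-63 + v\right) \left(-289 + v\right) = \left(-289 + v\right) \left(-63 + v\right)$)
$\frac{V{\left(P{\left(4 \right)} \right)}}{q{\left(-119,-287 \right)}} = \frac{18207 + \left(6 + 4\right)^{2} - 352 \left(6 + 4\right)}{\left(-2 - 119\right)^{2}} = \frac{18207 + 10^{2} - 3520}{\left(-121\right)^{2}} = \frac{18207 + 100 - 3520}{14641} = 14787 \cdot \frac{1}{14641} = \frac{14787}{14641}$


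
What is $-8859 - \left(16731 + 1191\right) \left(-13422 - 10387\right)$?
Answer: $426696039$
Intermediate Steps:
$-8859 - \left(16731 + 1191\right) \left(-13422 - 10387\right) = -8859 - 17922 \left(-23809\right) = -8859 - -426704898 = -8859 + 426704898 = 426696039$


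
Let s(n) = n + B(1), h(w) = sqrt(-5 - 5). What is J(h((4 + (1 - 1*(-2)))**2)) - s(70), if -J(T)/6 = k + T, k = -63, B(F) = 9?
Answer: 299 - 6*I*sqrt(10) ≈ 299.0 - 18.974*I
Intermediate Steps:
h(w) = I*sqrt(10) (h(w) = sqrt(-10) = I*sqrt(10))
s(n) = 9 + n (s(n) = n + 9 = 9 + n)
J(T) = 378 - 6*T (J(T) = -6*(-63 + T) = 378 - 6*T)
J(h((4 + (1 - 1*(-2)))**2)) - s(70) = (378 - 6*I*sqrt(10)) - (9 + 70) = (378 - 6*I*sqrt(10)) - 1*79 = (378 - 6*I*sqrt(10)) - 79 = 299 - 6*I*sqrt(10)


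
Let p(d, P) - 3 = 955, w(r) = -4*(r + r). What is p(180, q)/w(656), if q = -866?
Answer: -479/2624 ≈ -0.18255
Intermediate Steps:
w(r) = -8*r
p(d, P) = 958 (p(d, P) = 3 + 955 = 958)
p(180, q)/w(656) = 958/((-8*656)) = 958/(-5248) = 958*(-1/5248) = -479/2624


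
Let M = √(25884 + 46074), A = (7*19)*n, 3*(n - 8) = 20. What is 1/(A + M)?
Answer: 8778/16799141 - 9*√71958/33598282 ≈ 0.00045067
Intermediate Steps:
n = 44/3 (n = 8 + (⅓)*20 = 8 + 20/3 = 44/3 ≈ 14.667)
A = 5852/3 (A = (7*19)*(44/3) = 133*(44/3) = 5852/3 ≈ 1950.7)
M = √71958 ≈ 268.25
1/(A + M) = 1/(5852/3 + √71958)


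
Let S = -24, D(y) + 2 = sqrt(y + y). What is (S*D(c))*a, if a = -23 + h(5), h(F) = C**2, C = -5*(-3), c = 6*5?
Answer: 9696 - 9696*sqrt(15) ≈ -27856.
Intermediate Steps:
c = 30
C = 15
D(y) = -2 + sqrt(2)*sqrt(y) (D(y) = -2 + sqrt(y + y) = -2 + sqrt(2*y) = -2 + sqrt(2)*sqrt(y))
h(F) = 225 (h(F) = 15**2 = 225)
a = 202 (a = -23 + 225 = 202)
(S*D(c))*a = -24*(-2 + sqrt(2)*sqrt(30))*202 = -24*(-2 + 2*sqrt(15))*202 = (48 - 48*sqrt(15))*202 = 9696 - 9696*sqrt(15)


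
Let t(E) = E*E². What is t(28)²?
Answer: 481890304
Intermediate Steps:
t(E) = E³
t(28)² = (28³)² = 21952² = 481890304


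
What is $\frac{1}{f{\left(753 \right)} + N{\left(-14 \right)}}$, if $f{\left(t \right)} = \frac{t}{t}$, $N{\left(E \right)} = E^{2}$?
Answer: $\frac{1}{197} \approx 0.0050761$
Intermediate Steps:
$f{\left(t \right)} = 1$
$\frac{1}{f{\left(753 \right)} + N{\left(-14 \right)}} = \frac{1}{1 + \left(-14\right)^{2}} = \frac{1}{1 + 196} = \frac{1}{197}$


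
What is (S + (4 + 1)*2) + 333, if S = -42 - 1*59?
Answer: 242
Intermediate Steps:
S = -101 (S = -42 - 59 = -101)
(S + (4 + 1)*2) + 333 = (-101 + (4 + 1)*2) + 333 = (-101 + 5*2) + 333 = (-101 + 10) + 333 = -91 + 333 = 242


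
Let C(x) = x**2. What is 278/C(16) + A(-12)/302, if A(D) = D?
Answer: 20221/19328 ≈ 1.0462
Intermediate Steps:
278/C(16) + A(-12)/302 = 278/(16**2) - 12/302 = 278/256 - 12*1/302 = 278*(1/256) - 6/151 = 139/128 - 6/151 = 20221/19328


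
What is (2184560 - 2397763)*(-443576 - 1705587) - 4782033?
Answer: 458203217056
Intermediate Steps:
(2184560 - 2397763)*(-443576 - 1705587) - 4782033 = -213203*(-2149163) - 4782033 = 458207999089 - 4782033 = 458203217056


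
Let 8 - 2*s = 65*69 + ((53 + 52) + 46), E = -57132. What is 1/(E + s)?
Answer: -1/59446 ≈ -1.6822e-5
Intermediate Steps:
s = -2314 (s = 4 - (65*69 + ((53 + 52) + 46))/2 = 4 - (4485 + (105 + 46))/2 = 4 - (4485 + 151)/2 = 4 - ½*4636 = 4 - 2318 = -2314)
1/(E + s) = 1/(-57132 - 2314) = 1/(-59446) = -1/59446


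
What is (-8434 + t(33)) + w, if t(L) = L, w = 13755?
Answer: 5354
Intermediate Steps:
(-8434 + t(33)) + w = (-8434 + 33) + 13755 = -8401 + 13755 = 5354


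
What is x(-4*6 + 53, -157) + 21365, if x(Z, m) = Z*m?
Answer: 16812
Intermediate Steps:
x(-4*6 + 53, -157) + 21365 = (-4*6 + 53)*(-157) + 21365 = (-24 + 53)*(-157) + 21365 = 29*(-157) + 21365 = -4553 + 21365 = 16812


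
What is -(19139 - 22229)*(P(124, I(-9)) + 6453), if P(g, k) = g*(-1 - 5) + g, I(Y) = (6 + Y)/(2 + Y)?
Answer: 18023970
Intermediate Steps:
I(Y) = (6 + Y)/(2 + Y)
P(g, k) = -5*g (P(g, k) = g*(-6) + g = -6*g + g = -5*g)
-(19139 - 22229)*(P(124, I(-9)) + 6453) = -(19139 - 22229)*(-5*124 + 6453) = -(-3090)*(-620 + 6453) = -(-3090)*5833 = -1*(-18023970) = 18023970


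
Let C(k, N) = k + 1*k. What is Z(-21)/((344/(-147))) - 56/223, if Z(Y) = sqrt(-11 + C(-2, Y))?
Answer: -56/223 - 147*I*sqrt(15)/344 ≈ -0.25112 - 1.655*I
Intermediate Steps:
C(k, N) = 2*k (C(k, N) = k + k = 2*k)
Z(Y) = I*sqrt(15) (Z(Y) = sqrt(-11 + 2*(-2)) = sqrt(-11 - 4) = sqrt(-15) = I*sqrt(15))
Z(-21)/((344/(-147))) - 56/223 = (I*sqrt(15))/((344/(-147))) - 56/223 = (I*sqrt(15))/((344*(-1/147))) - 56*1/223 = (I*sqrt(15))/(-344/147) - 56/223 = (I*sqrt(15))*(-147/344) - 56/223 = -147*I*sqrt(15)/344 - 56/223 = -56/223 - 147*I*sqrt(15)/344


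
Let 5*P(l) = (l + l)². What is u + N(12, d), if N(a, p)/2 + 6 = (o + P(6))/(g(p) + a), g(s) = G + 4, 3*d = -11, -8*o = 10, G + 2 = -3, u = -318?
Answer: -35749/110 ≈ -324.99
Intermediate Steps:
G = -5 (G = -2 - 3 = -5)
o = -5/4 (o = -⅛*10 = -5/4 ≈ -1.2500)
d = -11/3 (d = (⅓)*(-11) = -11/3 ≈ -3.6667)
g(s) = -1 (g(s) = -5 + 4 = -1)
P(l) = 4*l²/5 (P(l) = (l + l)²/5 = (2*l)²/5 = (4*l²)/5 = 4*l²/5)
N(a, p) = -12 + 551/(10*(-1 + a)) (N(a, p) = -12 + 2*((-5/4 + (⅘)*6²)/(-1 + a)) = -12 + 2*((-5/4 + (⅘)*36)/(-1 + a)) = -12 + 2*((-5/4 + 144/5)/(-1 + a)) = -12 + 2*(551/(20*(-1 + a))) = -12 + 551/(10*(-1 + a)))
u + N(12, d) = -318 + (671 - 120*12)/(10*(-1 + 12)) = -318 + (⅒)*(671 - 1440)/11 = -318 + (⅒)*(1/11)*(-769) = -318 - 769/110 = -35749/110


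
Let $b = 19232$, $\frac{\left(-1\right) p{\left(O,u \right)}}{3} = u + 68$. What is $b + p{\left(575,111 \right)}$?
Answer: $18695$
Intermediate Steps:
$p{\left(O,u \right)} = -204 - 3 u$ ($p{\left(O,u \right)} = - 3 \left(u + 68\right) = - 3 \left(68 + u\right) = -204 - 3 u$)
$b + p{\left(575,111 \right)} = 19232 - 537 = 18695$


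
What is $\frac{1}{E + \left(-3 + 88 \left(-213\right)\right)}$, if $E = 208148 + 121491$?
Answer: $\frac{1}{310892} \approx 3.2166 \cdot 10^{-6}$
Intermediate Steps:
$E = 329639$
$\frac{1}{E + \left(-3 + 88 \left(-213\right)\right)} = \frac{1}{329639 + \left(-3 + 88 \left(-213\right)\right)} = \frac{1}{329639 - 18747} = \frac{1}{310892}$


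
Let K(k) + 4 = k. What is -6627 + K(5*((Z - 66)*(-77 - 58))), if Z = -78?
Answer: 90569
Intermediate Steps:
K(k) = -4 + k
-6627 + K(5*((Z - 66)*(-77 - 58))) = -6627 + (-4 + 5*((-78 - 66)*(-77 - 58))) = -6627 + (-4 + 5*(-144*(-135))) = -6627 + (-4 + 5*19440) = -6627 + (-4 + 97200) = -6627 + 97196 = 90569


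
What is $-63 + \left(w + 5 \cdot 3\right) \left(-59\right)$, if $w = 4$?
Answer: $-1184$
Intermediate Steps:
$-63 + \left(w + 5 \cdot 3\right) \left(-59\right) = -63 + \left(4 + 5 \cdot 3\right) \left(-59\right) = -63 + \left(4 + 15\right) \left(-59\right) = -63 + 19 \left(-59\right) = -63 - 1121 = -1184$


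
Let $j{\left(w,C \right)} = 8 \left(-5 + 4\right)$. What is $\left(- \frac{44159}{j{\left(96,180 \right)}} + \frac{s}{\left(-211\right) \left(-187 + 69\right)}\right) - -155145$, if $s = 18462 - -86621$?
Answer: $\frac{16001356563}{99592} \approx 1.6067 \cdot 10^{5}$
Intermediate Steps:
$j{\left(w,C \right)} = -8$ ($j{\left(w,C \right)} = 8 \left(-1\right) = -8$)
$s = 105083$ ($s = 18462 + 86621 = 105083$)
$\left(- \frac{44159}{j{\left(96,180 \right)}} + \frac{s}{\left(-211\right) \left(-187 + 69\right)}\right) - -155145 = \left(- \frac{44159}{-8} + \frac{105083}{\left(-211\right) \left(-187 + 69\right)}\right) - -155145 = \left(\left(-44159\right) \left(- \frac{1}{8}\right) + \frac{105083}{\left(-211\right) \left(-118\right)}\right) + 155145 = \left(\frac{44159}{8} + \frac{105083}{24898}\right) + 155145 = \frac{550155723}{99592} + 155145 = \frac{16001356563}{99592}$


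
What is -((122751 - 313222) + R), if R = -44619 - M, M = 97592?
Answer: 332682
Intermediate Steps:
R = -142211 (R = -44619 - 1*97592 = -44619 - 97592 = -142211)
-((122751 - 313222) + R) = -((122751 - 313222) - 142211) = -(-190471 - 142211) = -1*(-332682) = 332682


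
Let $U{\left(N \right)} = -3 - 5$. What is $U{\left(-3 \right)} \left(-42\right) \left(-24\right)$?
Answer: $-8064$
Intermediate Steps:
$U{\left(N \right)} = -8$
$U{\left(-3 \right)} \left(-42\right) \left(-24\right) = \left(-8\right) \left(-42\right) \left(-24\right) = 336 \left(-24\right) = -8064$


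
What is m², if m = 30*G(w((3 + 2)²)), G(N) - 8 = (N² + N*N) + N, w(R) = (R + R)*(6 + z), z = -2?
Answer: 5789990937600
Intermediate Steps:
w(R) = 8*R (w(R) = (R + R)*(6 - 2) = (2*R)*4 = 8*R)
G(N) = 8 + N + 2*N² (G(N) = 8 + ((N² + N*N) + N) = 8 + ((N² + N²) + N) = 8 + (2*N² + N) = 8 + (N + 2*N²) = 8 + N + 2*N²)
m = 2406240 (m = 30*(8 + 8*(3 + 2)² + 2*(8*(3 + 2)²)²) = 30*(8 + 8*5² + 2*(8*5²)²) = 30*(8 + 8*25 + 2*(8*25)²) = 30*(8 + 200 + 2*200²) = 30*(8 + 200 + 2*40000) = 30*(8 + 200 + 80000) = 30*80208 = 2406240)
m² = 2406240² = 5789990937600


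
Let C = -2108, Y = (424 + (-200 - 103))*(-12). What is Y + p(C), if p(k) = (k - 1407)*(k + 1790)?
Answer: 1116318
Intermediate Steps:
Y = -1452 (Y = (424 - 303)*(-12) = 121*(-12) = -1452)
p(k) = (-1407 + k)*(1790 + k)
Y + p(C) = -1452 + (-2518530 + (-2108)² + 383*(-2108)) = -1452 + (-2518530 + 4443664 - 807364) = -1452 + 1117770 = 1116318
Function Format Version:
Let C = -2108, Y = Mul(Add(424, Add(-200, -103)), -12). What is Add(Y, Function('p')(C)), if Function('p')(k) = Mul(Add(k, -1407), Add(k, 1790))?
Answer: 1116318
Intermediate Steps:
Y = -1452 (Y = Mul(Add(424, -303), -12) = Mul(121, -12) = -1452)
Function('p')(k) = Mul(Add(-1407, k), Add(1790, k))
Add(Y, Function('p')(C)) = Add(-1452, Add(-2518530, Pow(-2108, 2), Mul(383, -2108))) = Add(-1452, Add(-2518530, 4443664, -807364)) = Add(-1452, 1117770) = 1116318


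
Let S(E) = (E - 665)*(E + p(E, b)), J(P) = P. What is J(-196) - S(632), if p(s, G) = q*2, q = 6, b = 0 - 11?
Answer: 21056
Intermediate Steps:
b = -11
p(s, G) = 12 (p(s, G) = 6*2 = 12)
S(E) = (-665 + E)*(12 + E) (S(E) = (E - 665)*(E + 12) = (-665 + E)*(12 + E))
J(-196) - S(632) = -196 - (-7980 + 632² - 653*632) = -196 - (-7980 + 399424 - 412696) = -196 - 1*(-21252) = -196 + 21252 = 21056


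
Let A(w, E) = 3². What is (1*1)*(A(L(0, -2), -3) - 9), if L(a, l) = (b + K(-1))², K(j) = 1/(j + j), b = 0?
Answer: 0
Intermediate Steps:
K(j) = 1/(2*j)
L(a, l) = ¼ (L(a, l) = (0 + (½)/(-1))² = (0 + (½)*(-1))² = (0 - ½)² = (-½)² = ¼)
A(w, E) = 9
(1*1)*(A(L(0, -2), -3) - 9) = (1*1)*(9 - 9) = 1*0 = 0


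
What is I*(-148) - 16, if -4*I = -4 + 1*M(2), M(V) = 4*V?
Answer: 132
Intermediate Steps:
I = -1 (I = -(-4 + 1*(4*2))/4 = -(-4 + 1*8)/4 = -(-4 + 8)/4 = -1/4*4 = -1)
I*(-148) - 16 = -1*(-148) - 16 = 148 - 16 = 132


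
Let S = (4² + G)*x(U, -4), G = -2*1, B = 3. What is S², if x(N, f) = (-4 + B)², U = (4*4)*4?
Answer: 196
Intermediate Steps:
U = 64 (U = 16*4 = 64)
x(N, f) = 1 (x(N, f) = (-4 + 3)² = (-1)² = 1)
G = -2
S = 14 (S = (4² - 2)*1 = (16 - 2)*1 = 14*1 = 14)
S² = 14² = 196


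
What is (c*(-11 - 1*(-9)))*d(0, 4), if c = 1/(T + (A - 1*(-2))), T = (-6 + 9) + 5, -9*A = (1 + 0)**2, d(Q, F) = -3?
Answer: 54/89 ≈ 0.60674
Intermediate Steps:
A = -1/9 (A = -(1 + 0)**2/9 = -1/9*1**2 = -1/9*1 = -1/9 ≈ -0.11111)
T = 8 (T = 3 + 5 = 8)
c = 9/89 (c = 1/(8 + (-1/9 - 1*(-2))) = 1/(8 + (-1/9 + 2)) = 1/(8 + 17/9) = 1/(89/9) = 9/89 ≈ 0.10112)
(c*(-11 - 1*(-9)))*d(0, 4) = (9*(-11 - 1*(-9))/89)*(-3) = (9*(-11 + 9)/89)*(-3) = ((9/89)*(-2))*(-3) = -18/89*(-3) = 54/89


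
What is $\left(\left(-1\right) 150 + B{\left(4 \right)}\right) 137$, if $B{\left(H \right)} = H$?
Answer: $-20002$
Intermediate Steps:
$\left(\left(-1\right) 150 + B{\left(4 \right)}\right) 137 = \left(\left(-1\right) 150 + 4\right) 137 = \left(-150 + 4\right) 137 = \left(-146\right) 137 = -20002$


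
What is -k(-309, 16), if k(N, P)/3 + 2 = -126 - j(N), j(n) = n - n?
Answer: 384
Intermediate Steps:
j(n) = 0
k(N, P) = -384 (k(N, P) = -6 + 3*(-126 - 1*0) = -6 + 3*(-126 + 0) = -6 + 3*(-126) = -6 - 378 = -384)
-k(-309, 16) = -1*(-384) = 384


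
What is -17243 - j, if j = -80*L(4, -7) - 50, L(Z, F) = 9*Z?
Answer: -14313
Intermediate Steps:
j = -2930 (j = -720*4 - 50 = -80*36 - 50 = -2880 - 50 = -2930)
-17243 - j = -17243 - 1*(-2930) = -17243 + 2930 = -14313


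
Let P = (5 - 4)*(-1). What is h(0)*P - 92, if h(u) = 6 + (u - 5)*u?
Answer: -98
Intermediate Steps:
P = -1 (P = 1*(-1) = -1)
h(u) = 6 + u*(-5 + u) (h(u) = 6 + (-5 + u)*u = 6 + u*(-5 + u))
h(0)*P - 92 = (6 + 0² - 5*0)*(-1) - 92 = (6 + 0 + 0)*(-1) - 92 = 6*(-1) - 92 = -6 - 92 = -98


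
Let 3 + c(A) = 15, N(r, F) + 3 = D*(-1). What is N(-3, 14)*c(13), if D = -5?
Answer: 24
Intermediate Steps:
N(r, F) = 2 (N(r, F) = -3 - 5*(-1) = -3 + 5 = 2)
c(A) = 12 (c(A) = -3 + 15 = 12)
N(-3, 14)*c(13) = 2*12 = 24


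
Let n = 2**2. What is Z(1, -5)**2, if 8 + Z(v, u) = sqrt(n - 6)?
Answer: (8 - I*sqrt(2))**2 ≈ 62.0 - 22.627*I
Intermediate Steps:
n = 4
Z(v, u) = -8 + I*sqrt(2) (Z(v, u) = -8 + sqrt(4 - 6) = -8 + sqrt(-2) = -8 + I*sqrt(2))
Z(1, -5)**2 = (-8 + I*sqrt(2))**2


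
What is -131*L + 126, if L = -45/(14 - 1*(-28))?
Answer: 3729/14 ≈ 266.36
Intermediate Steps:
L = -15/14 (L = -45/(14 + 28) = -45/42 = -45*1/42 = -15/14 ≈ -1.0714)
-131*L + 126 = -131*(-15/14) + 126 = 1965/14 + 126 = 3729/14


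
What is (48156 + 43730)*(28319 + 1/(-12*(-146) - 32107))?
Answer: 78987341398184/30355 ≈ 2.6021e+9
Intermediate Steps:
(48156 + 43730)*(28319 + 1/(-12*(-146) - 32107)) = 91886*(28319 + 1/(1752 - 32107)) = 91886*(28319 + 1/(-30355)) = 91886*(28319 - 1/30355) = 91886*(859623244/30355) = 78987341398184/30355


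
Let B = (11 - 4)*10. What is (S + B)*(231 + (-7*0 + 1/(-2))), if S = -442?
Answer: -85746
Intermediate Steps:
B = 70 (B = 7*10 = 70)
(S + B)*(231 + (-7*0 + 1/(-2))) = (-442 + 70)*(231 + (-7*0 + 1/(-2))) = -372*(231 + (0 - ½)) = -372*(231 - ½) = -372*461/2 = -85746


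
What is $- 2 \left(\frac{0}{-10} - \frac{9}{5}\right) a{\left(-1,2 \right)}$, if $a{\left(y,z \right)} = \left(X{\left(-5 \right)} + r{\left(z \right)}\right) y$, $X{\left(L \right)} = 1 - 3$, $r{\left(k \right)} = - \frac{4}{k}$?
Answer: $\frac{72}{5} \approx 14.4$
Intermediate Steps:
$X{\left(L \right)} = -2$
$a{\left(y,z \right)} = y \left(-2 - \frac{4}{z}\right)$ ($a{\left(y,z \right)} = \left(-2 - \frac{4}{z}\right) y = y \left(-2 - \frac{4}{z}\right)$)
$- 2 \left(\frac{0}{-10} - \frac{9}{5}\right) a{\left(-1,2 \right)} = - 2 \left(\frac{0}{-10} - \frac{9}{5}\right) \left(\left(-2\right) \left(-1\right) \frac{1}{2} \left(2 + 2\right)\right) = - 2 \left(0 \left(- \frac{1}{10}\right) - \frac{9}{5}\right) \left(\left(-2\right) \left(-1\right) \frac{1}{2} \cdot 4\right) = - 2 \left(0 - \frac{9}{5}\right) 4 = \left(-2\right) \left(- \frac{9}{5}\right) 4 = \frac{18}{5} \cdot 4 = \frac{72}{5}$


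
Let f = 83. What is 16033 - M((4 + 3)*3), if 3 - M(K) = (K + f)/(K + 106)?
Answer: 2035914/127 ≈ 16031.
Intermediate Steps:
M(K) = 3 - (83 + K)/(106 + K) (M(K) = 3 - (K + 83)/(K + 106) = 3 - (83 + K)/(106 + K))
16033 - M((4 + 3)*3) = 16033 - (235 + 2*((4 + 3)*3))/(106 + (4 + 3)*3) = 16033 - (235 + 2*(7*3))/(106 + 7*3) = 16033 - (235 + 2*21)/(106 + 21) = 16033 - (235 + 42)/127 = 16033 - 277/127 = 2035914/127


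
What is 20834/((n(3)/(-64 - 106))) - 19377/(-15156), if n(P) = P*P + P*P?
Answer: -2982159383/15156 ≈ -1.9676e+5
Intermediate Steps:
n(P) = 2*P**2 (n(P) = P**2 + P**2 = 2*P**2)
20834/((n(3)/(-64 - 106))) - 19377/(-15156) = 20834/(((2*3**2)/(-64 - 106))) - 19377/(-15156) = 20834/(((2*9)/(-170))) - 19377*(-1/15156) = 20834/((-1/170*18)) + 2153/1684 = 20834/(-9/85) + 2153/1684 = 20834*(-85/9) + 2153/1684 = -1770890/9 + 2153/1684 = -2982159383/15156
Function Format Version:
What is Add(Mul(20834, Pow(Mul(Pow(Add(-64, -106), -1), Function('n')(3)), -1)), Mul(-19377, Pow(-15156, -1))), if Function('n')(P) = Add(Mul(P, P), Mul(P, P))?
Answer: Rational(-2982159383, 15156) ≈ -1.9676e+5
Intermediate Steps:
Function('n')(P) = Mul(2, Pow(P, 2)) (Function('n')(P) = Add(Pow(P, 2), Pow(P, 2)) = Mul(2, Pow(P, 2)))
Add(Mul(20834, Pow(Mul(Pow(Add(-64, -106), -1), Function('n')(3)), -1)), Mul(-19377, Pow(-15156, -1))) = Add(Mul(20834, Pow(Mul(Pow(Add(-64, -106), -1), Mul(2, Pow(3, 2))), -1)), Mul(-19377, Pow(-15156, -1))) = Add(Mul(20834, Pow(Mul(Pow(-170, -1), Mul(2, 9)), -1)), Mul(-19377, Rational(-1, 15156))) = Add(Mul(20834, Pow(Mul(Rational(-1, 170), 18), -1)), Rational(2153, 1684)) = Add(Mul(20834, Pow(Rational(-9, 85), -1)), Rational(2153, 1684)) = Add(Mul(20834, Rational(-85, 9)), Rational(2153, 1684)) = Add(Rational(-1770890, 9), Rational(2153, 1684)) = Rational(-2982159383, 15156)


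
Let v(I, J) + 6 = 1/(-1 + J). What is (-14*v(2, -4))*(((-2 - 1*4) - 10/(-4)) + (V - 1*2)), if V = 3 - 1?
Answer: -1519/5 ≈ -303.80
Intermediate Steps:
V = 2
v(I, J) = -6 + 1/(-1 + J)
(-14*v(2, -4))*(((-2 - 1*4) - 10/(-4)) + (V - 1*2)) = (-14*(7 - 6*(-4))/(-1 - 4))*(((-2 - 1*4) - 10/(-4)) + (2 - 1*2)) = (-14*(7 + 24)/(-5))*(((-2 - 4) - 10*(-¼)) + (2 - 2)) = (-(-14)*31/5)*((-6 + 5/2) + 0) = (-14*(-31/5))*(-7/2 + 0) = (434/5)*(-7/2) = -1519/5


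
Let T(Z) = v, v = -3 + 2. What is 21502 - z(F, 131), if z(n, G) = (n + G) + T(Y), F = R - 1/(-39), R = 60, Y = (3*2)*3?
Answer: 831167/39 ≈ 21312.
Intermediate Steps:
v = -1
Y = 18 (Y = 6*3 = 18)
T(Z) = -1
F = 2341/39 (F = 60 - 1/(-39) = 60 - 1*(-1/39) = 60 + 1/39 = 2341/39 ≈ 60.026)
z(n, G) = -1 + G + n (z(n, G) = (n + G) - 1 = (G + n) - 1 = -1 + G + n)
21502 - z(F, 131) = 21502 - (-1 + 131 + 2341/39) = 21502 - 1*7411/39 = 21502 - 7411/39 = 831167/39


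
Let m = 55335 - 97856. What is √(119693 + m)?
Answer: 2*√19293 ≈ 277.80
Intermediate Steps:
m = -42521
√(119693 + m) = √(119693 - 42521) = √77172 = 2*√19293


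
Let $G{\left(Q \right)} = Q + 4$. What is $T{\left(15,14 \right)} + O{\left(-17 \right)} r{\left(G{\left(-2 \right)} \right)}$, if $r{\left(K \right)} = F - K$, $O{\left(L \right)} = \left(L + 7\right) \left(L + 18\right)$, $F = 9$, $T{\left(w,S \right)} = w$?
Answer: $-55$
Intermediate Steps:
$G{\left(Q \right)} = 4 + Q$
$O{\left(L \right)} = \left(7 + L\right) \left(18 + L\right)$
$r{\left(K \right)} = 9 - K$
$T{\left(15,14 \right)} + O{\left(-17 \right)} r{\left(G{\left(-2 \right)} \right)} = 15 + \left(126 + \left(-17\right)^{2} + 25 \left(-17\right)\right) \left(9 - \left(4 - 2\right)\right) = 15 + \left(126 + 289 - 425\right) \left(9 - 2\right) = 15 - 10 \left(9 - 2\right) = 15 - 70 = -55$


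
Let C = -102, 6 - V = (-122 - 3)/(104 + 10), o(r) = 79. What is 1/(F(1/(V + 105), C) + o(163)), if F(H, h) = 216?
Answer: 1/295 ≈ 0.0033898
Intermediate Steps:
V = 809/114 (V = 6 - (-122 - 3)/(104 + 10) = 6 - (-125)/114 = 6 - 1*(-125/114) = 6 + 125/114 = 809/114 ≈ 7.0965)
1/(F(1/(V + 105), C) + o(163)) = 1/(216 + 79) = 1/295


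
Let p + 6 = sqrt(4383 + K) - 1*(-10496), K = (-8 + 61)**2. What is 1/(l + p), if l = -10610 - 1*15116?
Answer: -3809/58032126 - sqrt(1798)/116064252 ≈ -6.6001e-5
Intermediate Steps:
K = 2809 (K = 53**2 = 2809)
p = 10490 + 2*sqrt(1798) (p = -6 + (sqrt(4383 + 2809) - 1*(-10496)) = -6 + (sqrt(7192) + 10496) = -6 + (2*sqrt(1798) + 10496) = -6 + (10496 + 2*sqrt(1798)) = 10490 + 2*sqrt(1798) ≈ 10575.)
l = -25726 (l = -10610 - 15116 = -25726)
1/(l + p) = 1/(-25726 + (10490 + 2*sqrt(1798))) = 1/(-15236 + 2*sqrt(1798))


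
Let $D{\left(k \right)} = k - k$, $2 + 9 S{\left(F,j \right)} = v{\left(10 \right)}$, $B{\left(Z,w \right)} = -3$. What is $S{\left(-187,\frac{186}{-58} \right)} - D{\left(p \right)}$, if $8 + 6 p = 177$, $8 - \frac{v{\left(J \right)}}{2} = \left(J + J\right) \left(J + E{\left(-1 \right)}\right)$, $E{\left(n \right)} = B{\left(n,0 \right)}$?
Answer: $- \frac{266}{9} \approx -29.556$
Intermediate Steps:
$E{\left(n \right)} = -3$
$v{\left(J \right)} = 16 - 4 J \left(-3 + J\right)$ ($v{\left(J \right)} = 16 - 2 \left(J + J\right) \left(J - 3\right) = 16 - 2 \cdot 2 J \left(-3 + J\right) = 16 - 4 J \left(-3 + J\right)$)
$S{\left(F,j \right)} = - \frac{266}{9}$ ($S{\left(F,j \right)} = - \frac{2}{9} + \frac{16 - 4 \cdot 10^{2} + 12 \cdot 10}{9} = - \frac{2}{9} + \frac{16 - 400 + 120}{9} = - \frac{2}{9} + \frac{1}{9} \left(-264\right) = - \frac{2}{9} - \frac{88}{3} = - \frac{266}{9}$)
$p = \frac{169}{6}$ ($p = - \frac{4}{3} + \frac{1}{6} \cdot 177 = - \frac{4}{3} + \frac{59}{2} = \frac{169}{6} \approx 28.167$)
$D{\left(k \right)} = 0$
$S{\left(-187,\frac{186}{-58} \right)} - D{\left(p \right)} = - \frac{266}{9} - 0 = - \frac{266}{9} + 0 = - \frac{266}{9}$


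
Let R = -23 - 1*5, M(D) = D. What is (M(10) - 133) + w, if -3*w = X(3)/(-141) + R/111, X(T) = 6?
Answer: -1923535/15651 ≈ -122.90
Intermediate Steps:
R = -28 (R = -23 - 5 = -28)
w = 1538/15651 (w = -(6/(-141) - 28/111)/3 = -(6*(-1/141) - 28*1/111)/3 = -(-2/47 - 28/111)/3 = -⅓*(-1538/5217) = 1538/15651 ≈ 0.098269)
(M(10) - 133) + w = (10 - 133) + 1538/15651 = -123 + 1538/15651 = -1923535/15651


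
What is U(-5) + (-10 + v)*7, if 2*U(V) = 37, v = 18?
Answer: 149/2 ≈ 74.500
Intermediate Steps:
U(V) = 37/2 (U(V) = (½)*37 = 37/2)
U(-5) + (-10 + v)*7 = 37/2 + (-10 + 18)*7 = 37/2 + 8*7 = 37/2 + 56 = 149/2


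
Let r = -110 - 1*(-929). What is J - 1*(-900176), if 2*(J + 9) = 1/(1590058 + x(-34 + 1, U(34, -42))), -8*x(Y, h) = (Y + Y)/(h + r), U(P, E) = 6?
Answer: 143131774868817/159005801 ≈ 9.0017e+5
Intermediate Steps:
r = 819 (r = -110 + 929 = 819)
x(Y, h) = -Y/(4*(819 + h)) (x(Y, h) = -(Y + Y)/(8*(h + 819)) = -2*Y/(8*(819 + h)) = -Y/(4*(819 + h)))
J = -1431052159/159005801 (J = -9 + 1/(2*(1590058 - (-34 + 1)/(3276 + 4*6))) = -9 + 1/(2*(1590058 - 1*(-33)/(3276 + 24))) = -9 + 1/(2*(1590058 - 1*(-33)/3300)) = -9 + 1/(2*(1590058 - 1*(-33)*1/3300)) = -9 + 1/(2*(1590058 + 1/100)) = -9 + 1/(2*(159005801/100)) = -9 + (½)*(100/159005801) = -9 + 50/159005801 = -1431052159/159005801 ≈ -9.0000)
J - 1*(-900176) = -1431052159/159005801 - 1*(-900176) = -1431052159/159005801 + 900176 = 143131774868817/159005801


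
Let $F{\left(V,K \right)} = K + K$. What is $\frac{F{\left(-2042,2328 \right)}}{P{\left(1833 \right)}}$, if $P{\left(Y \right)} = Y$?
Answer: $\frac{1552}{611} \approx 2.5401$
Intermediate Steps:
$F{\left(V,K \right)} = 2 K$
$\frac{F{\left(-2042,2328 \right)}}{P{\left(1833 \right)}} = \frac{2 \cdot 2328}{1833} = 4656 \cdot \frac{1}{1833} = \frac{1552}{611}$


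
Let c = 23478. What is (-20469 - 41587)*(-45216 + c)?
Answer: 1348973328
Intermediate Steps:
(-20469 - 41587)*(-45216 + c) = (-20469 - 41587)*(-45216 + 23478) = -62056*(-21738) = 1348973328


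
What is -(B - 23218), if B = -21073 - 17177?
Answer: 61468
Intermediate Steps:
B = -38250
-(B - 23218) = -(-38250 - 23218) = -1*(-61468) = 61468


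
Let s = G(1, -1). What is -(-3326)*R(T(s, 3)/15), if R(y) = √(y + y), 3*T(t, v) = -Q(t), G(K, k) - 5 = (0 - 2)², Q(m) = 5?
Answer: 3326*I*√2/3 ≈ 1567.9*I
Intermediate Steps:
G(K, k) = 9 (G(K, k) = 5 + (0 - 2)² = 5 + (-2)² = 5 + 4 = 9)
s = 9
T(t, v) = -5/3 (T(t, v) = (-1*5)/3 = (⅓)*(-5) = -5/3)
R(y) = √2*√y (R(y) = √(2*y) = √2*√y)
-(-3326)*R(T(s, 3)/15) = -(-3326)*√2*√(-5/3/15) = -(-3326)*√2*√(-5/3*1/15) = -(-3326)*√2*√(-⅑) = -(-3326)*√2*(I/3) = -(-3326)*I*√2/3 = 3326*I*√2/3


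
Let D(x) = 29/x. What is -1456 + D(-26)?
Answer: -37885/26 ≈ -1457.1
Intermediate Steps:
-1456 + D(-26) = -1456 + 29/(-26) = -1456 + 29*(-1/26) = -1456 - 29/26 = -37885/26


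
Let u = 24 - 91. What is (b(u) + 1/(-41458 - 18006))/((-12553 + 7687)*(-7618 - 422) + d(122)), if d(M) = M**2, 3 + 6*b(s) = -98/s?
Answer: -3062597/467782019154336 ≈ -6.5471e-9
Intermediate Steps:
u = -67
b(s) = -1/2 - 49/(3*s) (b(s) = -1/2 + (-98/s)/6 = -1/2 - 49/(3*s))
(b(u) + 1/(-41458 - 18006))/((-12553 + 7687)*(-7618 - 422) + d(122)) = ((1/6)*(-98 - 3*(-67))/(-67) + 1/(-41458 - 18006))/((-12553 + 7687)*(-7618 - 422) + 122**2) = ((1/6)*(-1/67)*(-98 + 201) + 1/(-59464))/(-4866*(-8040) + 14884) = ((1/6)*(-1/67)*103 - 1/59464)/(39122640 + 14884) = (-103/402 - 1/59464)/39137524 = -3062597/11952264*1/39137524 = -3062597/467782019154336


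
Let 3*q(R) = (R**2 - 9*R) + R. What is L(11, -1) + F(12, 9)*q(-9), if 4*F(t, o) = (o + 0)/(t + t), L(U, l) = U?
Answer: 505/32 ≈ 15.781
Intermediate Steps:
q(R) = -8*R/3 + R**2/3 (q(R) = ((R**2 - 9*R) + R)/3 = (R**2 - 8*R)/3 = -8*R/3 + R**2/3)
F(t, o) = o/(8*t) (F(t, o) = ((o + 0)/(t + t))/4 = (o/((2*t)))/4 = (o*(1/(2*t)))/4 = (o/(2*t))/4 = o/(8*t))
L(11, -1) + F(12, 9)*q(-9) = 11 + ((1/8)*9/12)*((1/3)*(-9)*(-8 - 9)) = 11 + ((1/8)*9*(1/12))*((1/3)*(-9)*(-17)) = 11 + (3/32)*51 = 11 + 153/32 = 505/32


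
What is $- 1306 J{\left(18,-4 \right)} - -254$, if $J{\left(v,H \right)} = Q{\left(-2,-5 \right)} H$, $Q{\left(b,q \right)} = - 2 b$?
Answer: $21150$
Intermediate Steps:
$J{\left(v,H \right)} = 4 H$ ($J{\left(v,H \right)} = \left(-2\right) \left(-2\right) H = 4 H$)
$- 1306 J{\left(18,-4 \right)} - -254 = - 1306 \cdot 4 \left(-4\right) - -254 = \left(-1306\right) \left(-16\right) + 254 = 20896 + 254 = 21150$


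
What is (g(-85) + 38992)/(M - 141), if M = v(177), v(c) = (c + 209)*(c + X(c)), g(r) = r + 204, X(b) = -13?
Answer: 39111/63163 ≈ 0.61921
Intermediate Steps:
g(r) = 204 + r
v(c) = (-13 + c)*(209 + c) (v(c) = (c + 209)*(c - 13) = (209 + c)*(-13 + c) = (-13 + c)*(209 + c))
M = 63304 (M = -2717 + 177² + 196*177 = -2717 + 31329 + 34692 = 63304)
(g(-85) + 38992)/(M - 141) = ((204 - 85) + 38992)/(63304 - 141) = (119 + 38992)/63163 = 39111*(1/63163) = 39111/63163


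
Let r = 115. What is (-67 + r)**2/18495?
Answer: 256/2055 ≈ 0.12457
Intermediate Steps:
(-67 + r)**2/18495 = (-67 + 115)**2/18495 = 48**2*(1/18495) = 2304*(1/18495) = 256/2055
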